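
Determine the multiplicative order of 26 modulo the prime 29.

28

The order of 26 must divide p − 1 = 28 = 2^2 · 7.
Divisors: 1, 2, 4, 7, 14, 28.
Check each in increasing order: 26^1 ≡ 26;  26^2 ≡ 9;  26^4 ≡ 23;  26^7 ≡ 17;  26^14 ≡ 28;  26^28 ≡ 1.
Smallest exponent giving 1 is 28.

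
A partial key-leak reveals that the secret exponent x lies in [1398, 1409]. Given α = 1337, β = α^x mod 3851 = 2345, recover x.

1407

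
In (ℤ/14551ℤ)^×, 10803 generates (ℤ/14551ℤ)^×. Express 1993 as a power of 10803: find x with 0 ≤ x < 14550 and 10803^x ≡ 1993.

Baby-step giant-step with m = ceil(sqrt(14550)) = 121.
Baby table (10803^j mod 14551 for j=0..120):
  0:1  1:10803  2:5789  3:12920  4:1568  5:1740  6:11879  7:3568
  8:14056  9:7283  10:992  11:7040  12:9594  13:11760  14:13050  15:9062
  16:12209  17:3563  18:3694  19:7440  20:9147  21:13751  22:894  23:10569
  24:9761  25:11537  26:4896  27:13154  28:12147  29:3123  30:8551  31:6705
  32:13788  33:7728  34:6497  35:7618  36:11349  37:11072  38:1596  39:13204
  40:13910  41:1553  42:14307  43:12350  44:13482  45:5087  46:10285  47:11970
  48:11724  49:2468  50:4372  51:12721  52:5319  53:13809  54:1775  55:11658
  56:2469  57:624  58:3959  59:3688  60:826  61:3515  62:8986  63:6037
  64:129  65:11242  66:4680  67:7866  68:13109  69:6195  70:4536  71:9191
  72:8900  73:8243  74:11560  75:5998  76:791  77:3736  78:10085  79:4918
  80:3453  81:8546  82:10894  83:13945  84:1332  85:13208  86:13469  87:10158
  88:7783  89:4071  90:5891  91:8950  92:10006  93:9990  94:11754  95:6436
  96:3430  97:7444  98:8706  99:7805  100:8921  101:2290  102:2170  103:849
  104:4617  105:11174  106:12177  107:7091  108:7609  109:1428  110:2624  111:1724
  112:13643  113:12801  114:11050  115:11297  116:2254  117:6139  118:10710  119:5129
  120:12930
Giant step factor: 10803^(-121) ≡ 3079 (mod 14551).
Scan 1993·3079^i mod 14551 for i = 0, 1, …:
  i=0: 1993   i=1: 10476   i=2: 10588   i=3: 6212
  i=4: 6734   i=5: 13362   i=6: 5921   i=7: 12907
  i=8: 1872   i=9: 1692     …   i=35: 10466
  i=36: 8900
Match at i=36, j=72: x = 36·121 + 72 = 4428.

4428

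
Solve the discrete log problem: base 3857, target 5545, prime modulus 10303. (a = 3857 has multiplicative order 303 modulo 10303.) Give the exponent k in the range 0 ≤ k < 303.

217

Baby-step giant-step with m = ceil(sqrt(303)) = 18.
Baby table (3857^j mod 10303 for j=0..17):
  0:1  1:3857  2:9220  3:5887  4:8650  5:1936  6:7780  7:5124
  8:2114  9:4025  10:8107  11:9397  12:8578  13:2413  14:3332  15:3683
  16:7797  17:8875
Giant step factor: 3857^(-18) ≡ 2776 (mod 10303).
Scan 5545·2776^i mod 10303 for i = 0, 1, …:
  i=0: 5545   i=1: 238   i=2: 1296   i=3: 1949
  i=4: 1349   i=5: 4835   i=6: 7454   i=7: 3880
  i=8: 4245   i=9: 7791   i=10: 1819   i=11: 1074
  i=12: 3857
Match at i=12, j=1: k = 12·18 + 1 = 217.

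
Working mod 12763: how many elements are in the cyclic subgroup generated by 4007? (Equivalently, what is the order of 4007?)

The order of 4007 must divide p − 1 = 12762 = 2 · 3^2 · 709.
Divisors: 1, 2, 3, 6, 9, 18, 709, 1418, 2127, 4254, 6381, 12762.
Check each in increasing order: 4007^1 ≡ 4007;  4007^2 ≡ 195;  4007^3 ≡ 2822;  4007^6 ≡ 12335;  4007^9 ≡ 4669;  4007^18 ≡ 357;  4007^709 ≡ 10937;  4007^1418 ≡ 3133;  4007^2127 ≡ 9729;  4007^4254 ≡ 3033;  4007^6381 ≡ 1.
Smallest exponent giving 1 is 6381.

6381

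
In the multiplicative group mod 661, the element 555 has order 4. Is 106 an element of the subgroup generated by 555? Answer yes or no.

yes

⟨555⟩ has order 4; its elements mod 661 are {1, 106, 555, 660}.
106 is in this set.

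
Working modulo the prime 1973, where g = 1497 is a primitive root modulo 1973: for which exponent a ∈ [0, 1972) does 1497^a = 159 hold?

1740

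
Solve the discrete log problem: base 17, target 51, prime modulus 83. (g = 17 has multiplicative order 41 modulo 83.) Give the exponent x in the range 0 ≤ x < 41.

14

Successive powers of 17 modulo 83:
  17^0=1  17^1=17  17^2=40  17^3=16  17^4=23  17^5=59
  17^6=7  17^7=36  17^8=31  17^9=29  17^10=78  17^11=81
  17^12=49  17^13=3  17^14=51
So 17^14 ≡ 51 (mod 83), giving x = 14.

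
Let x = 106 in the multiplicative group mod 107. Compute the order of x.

2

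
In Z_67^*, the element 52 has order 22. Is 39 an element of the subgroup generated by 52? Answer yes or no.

no

39 ∈ ⟨52⟩ iff 39^22 ≡ 1 (mod 67), since |⟨52⟩| = 22.
39^22 mod 67 = 37.
Since 37 ≠ 1, 39 does not lie in the subgroup.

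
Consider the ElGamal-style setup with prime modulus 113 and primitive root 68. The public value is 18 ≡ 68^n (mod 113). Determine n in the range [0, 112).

Baby-step giant-step with m = ceil(sqrt(112)) = 11.
Baby table (68^j mod 113 for j=0..10):
  0:1  1:68  2:104  3:66  4:81  5:84  6:62  7:35
  8:7  9:24  10:50
Giant step factor: 68^(-11) ≡ 34 (mod 113).
Scan 18·34^i mod 113 for i = 0, 1, …:
  i=0: 18   i=1: 47   i=2: 16   i=3: 92
  i=4: 77   i=5: 19   i=6: 81
Match at i=6, j=4: n = 6·11 + 4 = 70.

70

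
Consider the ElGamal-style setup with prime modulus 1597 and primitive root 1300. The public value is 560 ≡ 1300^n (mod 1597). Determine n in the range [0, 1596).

Baby-step giant-step with m = ceil(sqrt(1596)) = 40.
Baby table (1300^j mod 1597 for j=0..39):
  0:1  1:1300  2:374  3:712  4:937  5:1186  6:695  7:1195
  8:1216  9:1367  10:1236  11:218  12:731  13:85  14:307  15:1447
  16:1431  17:1392  18:199  19:1583  20:964  21:1152  22:1211  23:1255
  24:963  25:1449  26:837  27:543  28:26  29:263  30:142  31:945
  32:407  33:493  34:503  35:727  36:1273  37:408  38:196  39:877
Giant step factor: 1300^(-40) ≡ 940 (mod 1597).
Scan 560·940^i mod 1597 for i = 0, 1, …:
  i=0: 560   i=1: 987   i=2: 1520   i=3: 1082
  i=4: 1388   i=5: 1568   i=6: 1486   i=7: 1062
  i=8: 155   i=9: 373   i=10: 877
Match at i=10, j=39: n = 10·40 + 39 = 439.

439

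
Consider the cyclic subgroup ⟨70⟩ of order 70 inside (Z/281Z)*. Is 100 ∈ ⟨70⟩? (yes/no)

yes

100 ∈ ⟨70⟩ iff 100^70 ≡ 1 (mod 281), since |⟨70⟩| = 70.
100^70 mod 281 = 1.
Since 1 = 1, 100 lies in the subgroup.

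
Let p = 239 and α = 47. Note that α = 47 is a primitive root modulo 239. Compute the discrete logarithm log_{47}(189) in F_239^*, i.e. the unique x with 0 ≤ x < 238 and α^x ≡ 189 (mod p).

181

Baby-step giant-step with m = ceil(sqrt(238)) = 16.
Baby table (47^j mod 239 for j=0..15):
  0:1  1:47  2:58  3:97  4:18  5:129  6:88  7:73
  8:85  9:171  10:150  11:119  12:96  13:210  14:71  15:230
Giant step factor: 47^(-16) ≡ 113 (mod 239).
Scan 189·113^i mod 239 for i = 0, 1, …:
  i=0: 189   i=1: 86   i=2: 158   i=3: 168
  i=4: 103   i=5: 167   i=6: 229   i=7: 65
  i=8: 175   i=9: 177   i=10: 164   i=11: 129
Match at i=11, j=5: x = 11·16 + 5 = 181.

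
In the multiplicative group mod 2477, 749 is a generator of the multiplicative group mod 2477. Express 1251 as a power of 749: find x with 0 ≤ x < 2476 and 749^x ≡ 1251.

447

Baby-step giant-step with m = ceil(sqrt(2476)) = 50.
Baby table (749^j mod 2477 for j=0..49):
  0:1  1:749  2:1199  3:1377  4:941  5:1341  6:1224  7:286
  8:1192  9:1088  10:2456  11:1610  12:2068  13:807  14:55  15:1563
  16:1543  17:1425  18:2215  19:1922  20:441  21:868  22:1158  23:392
  24:1322  25:1855  26:2275  27:2276  28:548  29:1747  30:647  31:1588
  32:452  33:1676  34:1962  35:677  36:1765  37:1744  38:877  39:468
  40:1275  41:1330  42:416  43:1959  44:907  45:645  46:90  47:531
  48:1399  49:80
Giant step factor: 749^(-50) ≡ 1863 (mod 2477).
Scan 1251·1863^i mod 2477 for i = 0, 1, …:
  i=0: 1251   i=1: 2233   i=2: 1196   i=3: 1325
  i=4: 1383   i=5: 449   i=6: 1738   i=7: 455
  i=8: 531
Match at i=8, j=47: x = 8·50 + 47 = 447.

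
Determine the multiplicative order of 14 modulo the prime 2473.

1236

The order of 14 must divide p − 1 = 2472 = 2^3 · 3 · 103.
Divisors: 1, 2, 3, 4, 6, 8, 12, 24, 103, 206, 309, 412, 618, 824, 1236, 2472.
Check each in increasing order: 14^1 ≡ 14;  14^2 ≡ 196;  14^3 ≡ 271;  14^4 ≡ 1321;  14^6 ≡ 1724;  14^8 ≡ 1576;  14^12 ≡ 2103;  14^24 ≡ 885;  14^103 ≡ 137;  14^206 ≡ 1458;  14^309 ≡ 1906;  14^412 ≡ 1457;  14^618 ≡ 2472;  14^824 ≡ 1015;  14^1236 ≡ 1.
Smallest exponent giving 1 is 1236.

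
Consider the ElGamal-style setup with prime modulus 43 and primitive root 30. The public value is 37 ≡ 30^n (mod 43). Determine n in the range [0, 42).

Baby-step giant-step with m = ceil(sqrt(42)) = 7.
Baby table (30^j mod 43 for j=0..6):
  0:1  1:30  2:40  3:39  4:9  5:12  6:16
Giant step factor: 30^(-7) ≡ 37 (mod 43).
Scan 37·37^i mod 43 for i = 0, 1, …:
  i=0: 37   i=1: 36   i=2: 42   i=3: 6
  i=4: 7   i=5: 1
Match at i=5, j=0: n = 5·7 + 0 = 35.

35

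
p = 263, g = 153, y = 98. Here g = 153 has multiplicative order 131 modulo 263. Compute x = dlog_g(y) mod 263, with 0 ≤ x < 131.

Baby-step giant-step with m = ceil(sqrt(131)) = 12.
Baby table (153^j mod 263 for j=0..11):
  0:1  1:153  2:2  3:43  4:4  5:86  6:8  7:172
  8:16  9:81  10:32  11:162
Giant step factor: 153^(-12) ≡ 37 (mod 263).
Scan 98·37^i mod 263 for i = 0, 1, …:
  i=0: 98   i=1: 207   i=2: 32
Match at i=2, j=10: x = 2·12 + 10 = 34.

34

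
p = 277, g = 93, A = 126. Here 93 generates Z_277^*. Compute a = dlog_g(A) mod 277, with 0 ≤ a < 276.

155

Baby-step giant-step with m = ceil(sqrt(276)) = 17.
Baby table (93^j mod 277 for j=0..16):
  0:1  1:93  2:62  3:226  4:243  5:162  6:108  7:72
  8:48  9:32  10:206  11:45  12:30  13:20  14:198  15:132
  16:88
Giant step factor: 93^(-17) ≡ 266 (mod 277).
Scan 126·266^i mod 277 for i = 0, 1, …:
  i=0: 126   i=1: 276   i=2: 11   i=3: 156
  i=4: 223   i=5: 40   i=6: 114   i=7: 131
  i=8: 221   i=9: 62
Match at i=9, j=2: a = 9·17 + 2 = 155.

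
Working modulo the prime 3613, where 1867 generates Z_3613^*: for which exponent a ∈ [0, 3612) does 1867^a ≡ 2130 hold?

527

Baby-step giant-step with m = ceil(sqrt(3612)) = 61.
Baby table (1867^j mod 3613 for j=0..60):
  0:1  1:1867  2:2757  3:2407  4:2910  5:2631  6:2010  7:2376
  8:2841  9:263  10:3266  11:2491  12:766  13:2987  14:1870  15:1132
  16:3452  17:2905  18:522  19:2677  20:1180  21:2743  22:1560  23:442
  24:1450  25:1013  26:1672  27:3605  28:3129  29:3235  30:2422  31:2011
  32:630  33:1985  34:2670  35:2563  36:1509  37:2776  38:1750  39:1098
  40:1395  41:3105  42:1783  43:1288  44:2051  45:3050  46:262  47:1399
  48:3347  49:1972  50:77  51:2852  52:2735  53:1076  54:64  55:259
  56:3024  57:2302  58:1977  59:2186  60:2185
Giant step factor: 1867^(-61) ≡ 534 (mod 3613).
Scan 2130·534^i mod 3613 for i = 0, 1, …:
  i=0: 2130   i=1: 2938   i=2: 850   i=3: 2275
  i=4: 882   i=5: 1298   i=6: 3049   i=7: 2316
  i=8: 1098
Match at i=8, j=39: a = 8·61 + 39 = 527.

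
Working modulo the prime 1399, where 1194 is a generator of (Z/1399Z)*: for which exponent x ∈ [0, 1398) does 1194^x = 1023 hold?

88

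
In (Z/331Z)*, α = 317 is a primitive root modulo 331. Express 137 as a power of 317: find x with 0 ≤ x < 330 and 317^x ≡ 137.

287

Baby-step giant-step with m = ceil(sqrt(330)) = 19.
Baby table (317^j mod 331 for j=0..18):
  0:1  1:317  2:196  3:235  4:20  5:51  6:279  7:66
  8:69  9:27  10:284  11:327  12:56  13:209  14:53  15:251
  16:127  17:208  18:67
Giant step factor: 317^(-19) ≡ 325 (mod 331).
Scan 137·325^i mod 331 for i = 0, 1, …:
  i=0: 137   i=1: 171   i=2: 298   i=3: 198
  i=4: 136   i=5: 177   i=6: 262   i=7: 83
  i=8: 164   i=9: 9     …   i=14: 188
  i=15: 196
Match at i=15, j=2: x = 15·19 + 2 = 287.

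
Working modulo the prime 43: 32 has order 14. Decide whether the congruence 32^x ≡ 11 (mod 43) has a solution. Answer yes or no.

yes

11 ∈ ⟨32⟩ iff 11^14 ≡ 1 (mod 43), since |⟨32⟩| = 14.
11^14 mod 43 = 1.
Since 1 = 1, 11 lies in the subgroup.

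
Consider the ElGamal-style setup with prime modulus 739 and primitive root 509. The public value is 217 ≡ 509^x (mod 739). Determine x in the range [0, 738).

147

Baby-step giant-step with m = ceil(sqrt(738)) = 28.
Baby table (509^j mod 739 for j=0..27):
  0:1  1:509  2:431  3:635  4:272  5:255  6:470  7:533
  8:84  9:633  10:732  11:132  12:678  13:728  14:313  15:432
  16:405  17:703  18:151  19:3  20:49  21:554  22:427  23:77
  24:26  25:671  26:121  27:252
Giant step factor: 509^(-28) ≡ 574 (mod 739).
Scan 217·574^i mod 739 for i = 0, 1, …:
  i=0: 217   i=1: 406   i=2: 259   i=3: 127
  i=4: 476   i=5: 533
Match at i=5, j=7: x = 5·28 + 7 = 147.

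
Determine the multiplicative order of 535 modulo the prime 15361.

The order of 535 must divide p − 1 = 15360 = 2^10 · 3 · 5.
Divisors: 1, 2, 3, 4, 5, 6, 8, 10, 12, 15, 16, 20, 24, 30, 32, 40, 48, 60, 64, 80, 96, 120, 128, 160, 192, 240, 256, 320, 384, 480, 512, 640, 768, 960, 1024, 1280, 1536, 1920, 2560, 3072, 3840, 5120, 7680, 15360.
Check each in increasing order: 535^1 ≡ 535;  535^2 ≡ 9727;  535^3 ≡ 11927;  535^4 ≡ 6130;  535^5 ≡ 7657;  535^6 ≡ 10469;  535^8 ≡ 3894;  535^10 ≡ 12073;  535^12 ≡ 14587;  535^15 ≡ 463;  535^16 ≡ 1929;  535^20 ≡ 12161;  535^24 ≡ 15358;  535^30 ≡ 14676;  535^32 ≡ 3679;  535^40 ≡ 9574;  535^48 ≡ 9;  535^60 ≡ 8395;  535^64 ≡ 2000;  535^80 ≡ 2389;  535^96 ≡ 81;  535^120 ≡ 15118;  535^128 ≡ 6140;  535^160 ≡ 8390;  535^192 ≡ 6561;  535^240 ≡ 12966;  535^256 ≡ 3706;  535^320 ≡ 7998;  535^384 ≡ 5199;  535^480 ≡ 6372;  535^512 ≡ 1702;  535^640 ≡ 4800;  535^768 ≡ 9602;  535^960 ≡ 3261;  535^1024 ≡ 8936;  535^1280 ≡ 13861;  535^1536 ≡ 1682;  535^1920 ≡ 4309;  535^2560 ≡ 7294;  535^3072 ≡ 2700;  535^3840 ≡ 11393;  535^5120 ≡ 7293;  535^7680 ≡ 15360;  535^15360 ≡ 1.
Smallest exponent giving 1 is 15360.

15360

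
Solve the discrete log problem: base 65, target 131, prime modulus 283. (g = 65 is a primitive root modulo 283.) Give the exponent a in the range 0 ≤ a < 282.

Baby-step giant-step with m = ceil(sqrt(282)) = 17.
Baby table (65^j mod 283 for j=0..16):
  0:1  1:65  2:263  3:115  4:117  5:247  6:207  7:154
  8:105  9:33  10:164  11:189  12:116  13:182  14:227  15:39
  16:271
Giant step factor: 65^(-17) ≡ 242 (mod 283).
Scan 131·242^i mod 283 for i = 0, 1, …:
  i=0: 131   i=1: 6   i=2: 37   i=3: 181
  i=4: 220   i=5: 36   i=6: 222   i=7: 237
  i=8: 188   i=9: 216   i=10: 200   i=11: 7
  i=12: 279   i=13: 164
Match at i=13, j=10: a = 13·17 + 10 = 231.

231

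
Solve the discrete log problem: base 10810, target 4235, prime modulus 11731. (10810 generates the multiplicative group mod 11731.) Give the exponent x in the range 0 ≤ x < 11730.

Baby-step giant-step with m = ceil(sqrt(11730)) = 109.
Baby table (10810^j mod 11731 for j=0..108):
  0:1  1:10810  2:3609  3:7715  4:3471  5:5772  6:9862  7:8623
  8:104  9:9795  10:11675  11:4652  12:9054  13:2007  14:5051  15:5236
  16:10816  17:9814  18:5907  19:2837  20:3136  21:9301  22:9140  23:4918
  24:10419  25:59  26:4316  27:1773  28:9407  29:5362  30:349  31:7039
  32:4324  33:6136  34:3086  35:8427  36:4655  37:6291  38:1103  39:4734
  40:3918  41:4670  42:4207  43:8314  44:3149  45:9059  46:9133  47:11365
  48:8618  49:4709  50:3481  51:8293  52:10759  53:3656  54:11352  55:8860
  56:4716  57:8765  58:10094  59:6109  60:4491  61:4832  62:7508  63:6422
  64:9493  65:8273  66:5717  67:1862  68:9555  69:9826  70:6586  71:10952
  72:1868  73:4029  74:8018  75:5952  76:8316  77:1307  78:4546  79:1101
  80:6576  81:8431  82:971  83:8996  84:8501  85:6887  86:3544  87:8925
  88:3506  89:8730  90:7136  91:8835  92:4279  93:657  94:4915  95:1451
  96:963  97:4633  98:3091  99:3822  100:10969  101:9673  102:6727  103:10132
  104:6304  105:861  106:4727  107:10365  108:2869
Giant step factor: 10810^(-109) ≡ 8037 (mod 11731).
Scan 4235·8037^i mod 11731 for i = 0, 1, …:
  i=0: 4235   i=1: 5064   i=2: 4529   i=3: 10011
  i=4: 7209   i=5: 11055   i=6: 10172   i=7: 10756
  i=8: 233   i=9: 7392     …   i=68: 3310
  i=69: 8293
Match at i=69, j=51: x = 69·109 + 51 = 7572.

7572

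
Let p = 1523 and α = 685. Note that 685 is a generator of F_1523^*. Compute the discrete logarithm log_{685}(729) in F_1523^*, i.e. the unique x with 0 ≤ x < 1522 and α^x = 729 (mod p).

Baby-step giant-step with m = ceil(sqrt(1522)) = 40.
Baby table (685^j mod 1523 for j=0..39):
  0:1  1:685  2:141  3:636  4:82  5:1342  6:901  7:370
  8:632  9:388  10:778  11:1403  12:42  13:1356  14:1353  15:821
  16:398  17:13  18:1290  19:310  20:653  21:1066  22:693  23:1052
  24:241  25:601  26:475  27:976  28:1486  29:546  30:875  31:836
  32:12  33:605  34:169  35:17  36:984  37:874  38:151  39:1394
Giant step factor: 685^(-40) ≡ 393 (mod 1523).
Scan 729·393^i mod 1523 for i = 0, 1, …:
  i=0: 729   i=1: 173   i=2: 977   i=3: 165
  i=4: 879   i=5: 1249   i=6: 451   i=7: 575
  i=8: 571   i=9: 522     …   i=20: 289
  i=21: 875
Match at i=21, j=30: x = 21·40 + 30 = 870.

870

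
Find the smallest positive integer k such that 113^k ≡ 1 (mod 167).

The order of 113 must divide p − 1 = 166 = 2 · 83.
Divisors: 1, 2, 83, 166.
Check each in increasing order: 113^1 ≡ 113;  113^2 ≡ 77;  113^83 ≡ 166;  113^166 ≡ 1.
Smallest exponent giving 1 is 166.

166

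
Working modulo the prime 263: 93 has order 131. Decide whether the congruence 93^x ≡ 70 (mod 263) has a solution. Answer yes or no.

yes

70 ∈ ⟨93⟩ iff 70^131 ≡ 1 (mod 263), since |⟨93⟩| = 131.
70^131 mod 263 = 1.
Since 1 = 1, 70 lies in the subgroup.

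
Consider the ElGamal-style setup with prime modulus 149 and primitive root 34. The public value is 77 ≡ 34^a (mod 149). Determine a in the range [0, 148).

Baby-step giant-step with m = ceil(sqrt(148)) = 13.
Baby table (34^j mod 149 for j=0..12):
  0:1  1:34  2:113  3:117  4:104  5:109  6:130  7:99
  8:88  9:12  10:110  11:15  12:63
Giant step factor: 34^(-13) ≡ 8 (mod 149).
Scan 77·8^i mod 149 for i = 0, 1, …:
  i=0: 77   i=1: 20   i=2: 11   i=3: 88
Match at i=3, j=8: a = 3·13 + 8 = 47.

47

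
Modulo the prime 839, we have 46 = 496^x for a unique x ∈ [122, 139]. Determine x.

134

Compute 496^122 mod 839 = 805, then multiply by 496 repeatedly:
  496^122=805  496^123=755  496^124=286  496^125=65  496^126=358
  496^127=539  496^128=542  496^129=352  496^130=80  496^131=247
  496^132=18  496^133=538  496^134=46
Found 46 at exponent 134.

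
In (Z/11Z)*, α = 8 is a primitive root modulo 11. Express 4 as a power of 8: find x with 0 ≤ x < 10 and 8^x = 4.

Successive powers of 8 modulo 11:
  8^0=1  8^1=8  8^2=9  8^3=6  8^4=4
So 8^4 ≡ 4 (mod 11), giving x = 4.

4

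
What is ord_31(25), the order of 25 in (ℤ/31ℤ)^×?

3

The order of 25 must divide p − 1 = 30 = 2 · 3 · 5.
Divisors: 1, 2, 3, 5, 6, 10, 15, 30.
Check each in increasing order: 25^1 ≡ 25;  25^2 ≡ 5;  25^3 ≡ 1.
Smallest exponent giving 1 is 3.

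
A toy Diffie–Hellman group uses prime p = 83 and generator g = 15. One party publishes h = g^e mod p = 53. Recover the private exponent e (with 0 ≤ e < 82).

71

Baby-step giant-step with m = ceil(sqrt(82)) = 10.
Baby table (15^j mod 83 for j=0..9):
  0:1  1:15  2:59  3:55  4:78  5:8  6:37  7:57
  8:25  9:43
Giant step factor: 15^(-10) ≡ 48 (mod 83).
Scan 53·48^i mod 83 for i = 0, 1, …:
  i=0: 53   i=1: 54   i=2: 19   i=3: 82
  i=4: 35   i=5: 20   i=6: 47   i=7: 15
Match at i=7, j=1: e = 7·10 + 1 = 71.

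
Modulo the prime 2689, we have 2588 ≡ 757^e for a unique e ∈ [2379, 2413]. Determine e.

2383

Compute 757^2379 mod 2689 = 422, then multiply by 757 repeatedly:
  757^2379=422  757^2380=2152  757^2381=2219  757^2382=1847  757^2383=2588
Found 2588 at exponent 2383.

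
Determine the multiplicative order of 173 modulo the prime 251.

The order of 173 must divide p − 1 = 250 = 2 · 5^3.
Divisors: 1, 2, 5, 10, 25, 50, 125, 250.
Check each in increasing order: 173^1 ≡ 173;  173^2 ≡ 60;  173^5 ≡ 69;  173^10 ≡ 243;  173^25 ≡ 149;  173^50 ≡ 113;  173^125 ≡ 1.
Smallest exponent giving 1 is 125.

125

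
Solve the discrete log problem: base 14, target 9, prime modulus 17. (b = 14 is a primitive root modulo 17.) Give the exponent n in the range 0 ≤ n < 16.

Successive powers of 14 modulo 17:
  14^0=1  14^1=14  14^2=9
So 14^2 ≡ 9 (mod 17), giving n = 2.

2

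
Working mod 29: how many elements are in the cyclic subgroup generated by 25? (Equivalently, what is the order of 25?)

7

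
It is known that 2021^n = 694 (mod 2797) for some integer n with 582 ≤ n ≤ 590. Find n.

582

Compute 2021^582 mod 2797 = 694, then multiply by 2021 repeatedly:
  2021^582=694
Found 694 at exponent 582.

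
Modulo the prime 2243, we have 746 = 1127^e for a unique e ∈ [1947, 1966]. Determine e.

1960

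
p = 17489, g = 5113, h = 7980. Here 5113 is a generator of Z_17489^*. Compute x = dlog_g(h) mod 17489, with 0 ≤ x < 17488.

11642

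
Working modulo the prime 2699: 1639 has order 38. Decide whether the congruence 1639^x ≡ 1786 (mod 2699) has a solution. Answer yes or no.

no

1786 ∈ ⟨1639⟩ iff 1786^38 ≡ 1 (mod 2699), since |⟨1639⟩| = 38.
1786^38 mod 2699 = 1596.
Since 1596 ≠ 1, 1786 does not lie in the subgroup.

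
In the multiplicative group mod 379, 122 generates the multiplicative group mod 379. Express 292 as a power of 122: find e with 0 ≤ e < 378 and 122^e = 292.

Baby-step giant-step with m = ceil(sqrt(378)) = 20.
Baby table (122^j mod 379 for j=0..19):
  0:1  1:122  2:103  3:59  4:376  5:13  6:70  7:202
  8:9  9:340  10:169  11:152  12:352  13:117  14:251  15:302
  16:81  17:28  18:5  19:231
Giant step factor: 122^(-20) ≡ 170 (mod 379).
Scan 292·170^i mod 379 for i = 0, 1, …:
  i=0: 292   i=1: 370   i=2: 365   i=3: 273
  i=4: 172   i=5: 57   i=6: 215   i=7: 166
  i=8: 174   i=9: 18   i=10: 28
Match at i=10, j=17: e = 10·20 + 17 = 217.

217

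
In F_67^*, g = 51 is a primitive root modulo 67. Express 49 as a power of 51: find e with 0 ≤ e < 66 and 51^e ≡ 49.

Baby-step giant-step with m = ceil(sqrt(66)) = 9.
Baby table (51^j mod 67 for j=0..8):
  0:1  1:51  2:55  3:58  4:10  5:41  6:14  7:44
  8:33
Giant step factor: 51^(-9) ≡ 42 (mod 67).
Scan 49·42^i mod 67 for i = 0, 1, …:
  i=0: 49   i=1: 48   i=2: 6   i=3: 51
Match at i=3, j=1: e = 3·9 + 1 = 28.

28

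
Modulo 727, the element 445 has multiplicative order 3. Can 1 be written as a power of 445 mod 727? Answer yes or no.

yes

⟨445⟩ has order 3; its elements mod 727 are {1, 281, 445}.
1 is in this set.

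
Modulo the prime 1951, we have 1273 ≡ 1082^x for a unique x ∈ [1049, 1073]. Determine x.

1070

Compute 1082^1049 mod 1951 = 1809, then multiply by 1082 repeatedly:
  1082^1049=1809  1082^1050=485  1082^1051=1902  1082^1052=1610  1082^1053=1728
  1082^1054=638  1082^1055=1613  1082^1056=1072  1082^1057=1010  1082^1058=260
  1082^1059=376  1082^1060=1024  1082^1061=1751  1082^1062=161  1082^1063=563
  1082^1064=454  1082^1065=1527  1082^1066=1668  1082^1067=101  1082^1068=26
  1082^1069=818  1082^1070=1273
Found 1273 at exponent 1070.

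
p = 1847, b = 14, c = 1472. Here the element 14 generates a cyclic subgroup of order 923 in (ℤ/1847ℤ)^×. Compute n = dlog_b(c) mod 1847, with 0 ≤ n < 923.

365

Baby-step giant-step with m = ceil(sqrt(923)) = 31.
Baby table (14^j mod 1847 for j=0..30):
  0:1  1:14  2:196  3:897  4:1476  5:347  6:1164  7:1520
  8:963  9:553  10:354  11:1262  12:1045  13:1701  14:1650  15:936
  16:175  17:603  18:1054  19:1827  20:1567  21:1621  22:530  23:32
  24:448  25:731  26:999  27:1057  28:22  29:308  30:618
Giant step factor: 14^(-31) ≡ 1112 (mod 1847).
Scan 1472·1112^i mod 1847 for i = 0, 1, …:
  i=0: 1472   i=1: 422   i=2: 126   i=3: 1587
  i=4: 859   i=5: 309   i=6: 66   i=7: 1359
  i=8: 362   i=9: 1745   i=10: 1090   i=11: 448
Match at i=11, j=24: n = 11·31 + 24 = 365.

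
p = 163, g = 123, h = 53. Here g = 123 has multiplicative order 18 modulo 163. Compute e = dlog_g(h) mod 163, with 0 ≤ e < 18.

8

Successive powers of 123 modulo 163:
  123^0=1  123^1=123  123^2=133  123^3=59  123^4=85  123^5=23
  123^6=58  123^7=125  123^8=53
So 123^8 ≡ 53 (mod 163), giving e = 8.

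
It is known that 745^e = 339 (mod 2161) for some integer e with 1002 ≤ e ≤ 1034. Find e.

Compute 745^1002 mod 2161 = 17, then multiply by 745 repeatedly:
  745^1002=17  745^1003=1860  745^1004=499  745^1005=63  745^1006=1554
  745^1007=1595  745^1008=1886  745^1009=420  745^1010=1716  745^1011=1269
  745^1012=1048  745^1013=639  745^1014=635  745^1015=1977  745^1016=1224
  745^1017=2099  745^1018=1352  745^1019=214  745^1020=1677  745^1021=307
  745^1022=1810  745^1023=2147  745^1024=375  745^1025=606  745^1026=1982
  745^1027=627  745^1028=339
Found 339 at exponent 1028.

1028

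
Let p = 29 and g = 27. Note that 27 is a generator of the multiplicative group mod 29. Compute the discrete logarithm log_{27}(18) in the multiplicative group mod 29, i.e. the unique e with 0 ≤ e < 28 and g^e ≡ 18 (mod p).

25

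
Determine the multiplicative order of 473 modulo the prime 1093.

1092

The order of 473 must divide p − 1 = 1092 = 2^2 · 3 · 7 · 13.
Divisors: 1, 2, 3, 4, 6, 7, 12, 13, 14, 21, 26, 28, 39, 42, 52, 78, 84, 91, 156, 182, 273, 364, 546, 1092.
Check each in increasing order: 473^1 ≡ 473;  473^2 ≡ 757;  473^3 ≡ 650;  473^4 ≡ 317;  473^6 ≡ 602;  473^7 ≡ 566;  473^12 ≡ 621;  473^13 ≡ 809;  473^14 ≡ 107;  473^21 ≡ 447;  473^26 ≡ 867;  473^28 ≡ 519;  473^39 ≡ 790;  473^42 ≡ 883;  473^52 ≡ 798;  473^78 ≡ 1090;  473^84 ≡ 380;  473^91 ≡ 852;  473^156 ≡ 9;  473^182 ≡ 152;  473^273 ≡ 530;  473^364 ≡ 151;  473^546 ≡ 1092;  473^1092 ≡ 1.
Smallest exponent giving 1 is 1092.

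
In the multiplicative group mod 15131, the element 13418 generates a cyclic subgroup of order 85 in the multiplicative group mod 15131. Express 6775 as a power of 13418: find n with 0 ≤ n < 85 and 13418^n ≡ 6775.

Baby-step giant-step with m = ceil(sqrt(85)) = 10.
Baby table (13418^j mod 15131 for j=0..9):
  0:1  1:13418  2:14086  3:4627  4:2593  5:6705  6:13895  7:14059
  8:5485  9:546
Giant step factor: 13418^(-10) ≡ 3113 (mod 15131).
Scan 6775·3113^i mod 15131 for i = 0, 1, …:
  i=0: 6775   i=1: 13092   i=2: 7613   i=3: 4123
  i=4: 3811   i=5: 939   i=6: 2824   i=7: 1
Match at i=7, j=0: n = 7·10 + 0 = 70.

70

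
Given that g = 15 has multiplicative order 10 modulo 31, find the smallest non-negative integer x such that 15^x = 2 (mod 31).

Successive powers of 15 modulo 31:
  15^0=1  15^1=15  15^2=8  15^3=27  15^4=2
So 15^4 ≡ 2 (mod 31), giving x = 4.

4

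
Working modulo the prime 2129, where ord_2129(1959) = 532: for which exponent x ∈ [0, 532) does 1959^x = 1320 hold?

Baby-step giant-step with m = ceil(sqrt(532)) = 24.
Baby table (1959^j mod 2129 for j=0..23):
  0:1  1:1959  2:1223  3:732  4:1171  5:1056  6:1445  7:1314
  8:165  9:1756  10:1669  11:1556  12:1605  13:1791  14:2106  15:1781
  16:1677  17:196  18:744  19:1260  20:829  21:1713  22:463  23:63
Giant step factor: 1959^(-24) ≡ 131 (mod 2129).
Scan 1320·131^i mod 2129 for i = 0, 1, …:
  i=0: 1320   i=1: 471   i=2: 2089   i=3: 1147
  i=4: 1227   i=5: 1062   i=6: 737   i=7: 742
  i=8: 1397   i=9: 2042     …   i=18: 1617
  i=19: 1056
Match at i=19, j=5: x = 19·24 + 5 = 461.

461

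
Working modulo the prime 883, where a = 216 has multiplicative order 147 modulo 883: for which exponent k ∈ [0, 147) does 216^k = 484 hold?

47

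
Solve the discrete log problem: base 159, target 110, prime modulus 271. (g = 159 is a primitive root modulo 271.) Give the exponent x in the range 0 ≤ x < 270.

254

Baby-step giant-step with m = ceil(sqrt(270)) = 17.
Baby table (159^j mod 271 for j=0..16):
  0:1  1:159  2:78  3:207  4:122  5:157  6:31  7:51
  8:250  9:184  10:259  11:260  12:148  13:226  14:162  15:13
  16:170
Giant step factor: 159^(-17) ≡ 120 (mod 271).
Scan 110·120^i mod 271 for i = 0, 1, …:
  i=0: 110   i=1: 192   i=2: 5   i=3: 58
  i=4: 185   i=5: 249   i=6: 70   i=7: 270
  i=8: 151   i=9: 234     …   i=13: 24
  i=14: 170
Match at i=14, j=16: x = 14·17 + 16 = 254.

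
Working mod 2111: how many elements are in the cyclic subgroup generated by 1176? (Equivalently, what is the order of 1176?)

The order of 1176 must divide p − 1 = 2110 = 2 · 5 · 211.
Divisors: 1, 2, 5, 10, 211, 422, 1055, 2110.
Check each in increasing order: 1176^1 ≡ 1176;  1176^2 ≡ 271;  1176^5 ≡ 1384;  1176^10 ≡ 779;  1176^211 ≡ 1.
Smallest exponent giving 1 is 211.

211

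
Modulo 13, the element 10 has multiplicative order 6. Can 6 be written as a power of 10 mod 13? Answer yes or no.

no

6 ∈ ⟨10⟩ iff 6^6 ≡ 1 (mod 13), since |⟨10⟩| = 6.
6^6 mod 13 = 12.
Since 12 ≠ 1, 6 does not lie in the subgroup.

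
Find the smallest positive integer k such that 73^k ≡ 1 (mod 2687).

The order of 73 must divide p − 1 = 2686 = 2 · 17 · 79.
Divisors: 1, 2, 17, 34, 79, 158, 1343, 2686.
Check each in increasing order: 73^1 ≡ 73;  73^2 ≡ 2642;  73^17 ≡ 464;  73^34 ≡ 336;  73^79 ≡ 1825;  73^158 ≡ 1432;  73^1343 ≡ 2686;  73^2686 ≡ 1.
Smallest exponent giving 1 is 2686.

2686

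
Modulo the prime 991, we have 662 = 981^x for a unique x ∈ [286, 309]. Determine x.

295

Compute 981^286 mod 991 = 116, then multiply by 981 repeatedly:
  981^286=116  981^287=822  981^288=699  981^289=938  981^290=530
  981^291=646  981^292=477  981^293=185  981^294=132  981^295=662
Found 662 at exponent 295.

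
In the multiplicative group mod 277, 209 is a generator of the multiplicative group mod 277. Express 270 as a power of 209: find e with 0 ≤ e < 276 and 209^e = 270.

Baby-step giant-step with m = ceil(sqrt(276)) = 17.
Baby table (209^j mod 277 for j=0..16):
  0:1  1:209  2:192  3:240  4:23  5:98  6:261  7:257
  8:252  9:38  10:186  11:94  12:256  13:43  14:123  15:223
  16:71
Giant step factor: 209^(-17) ≡ 135 (mod 277).
Scan 270·135^i mod 277 for i = 0, 1, …:
  i=0: 270   i=1: 163   i=2: 122   i=3: 127
  i=4: 248   i=5: 240
Match at i=5, j=3: e = 5·17 + 3 = 88.

88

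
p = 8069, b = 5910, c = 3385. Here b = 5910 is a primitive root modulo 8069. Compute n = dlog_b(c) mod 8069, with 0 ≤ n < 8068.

5276

Baby-step giant-step with m = ceil(sqrt(8068)) = 90.
Baby table (5910^j mod 8069 for j=0..89):
  0:1  1:5910  2:5468  3:7604  4:3379  5:7184  6:6431  7:2220
  8:6  9:3184  10:532  11:5279  12:4136  13:2759  14:6310  15:5251
  16:36  17:2966  18:3192  19:7467  20:609  21:416  22:5584  23:7299
  24:216  25:1658  26:3014  27:4457  28:3654  29:2496  30:1228  31:3449
  32:1296  33:1879  34:1946  35:2535  36:5786  37:6907  38:7368  39:4556
  40:7776  41:3205  42:3607  43:7141  44:2440  45:1097  46:3863  47:3129
  48:6311  49:3092  50:5504  51:2501  52:6571  53:6582  54:7040  55:2636
  56:5590  57:2414  58:748  59:6937  60:7150  61:7216  62:1895  63:7747
  64:1264  65:6415  66:4488  67:1277  68:2555  69:2951  70:3301  71:6137
  72:7584  73:6214  74:2721  75:7662  76:7261  77:1568  78:3668  79:4546
  80:5159  81:5008  82:188  83:5627  84:3221  85:1339  86:5870  87:3069
  88:6747  89:5841
Giant step factor: 5910^(-90) ≡ 1166 (mod 8069).
Scan 3385·1166^i mod 8069 for i = 0, 1, …:
  i=0: 3385   i=1: 1169   i=2: 7462   i=3: 2310
  i=4: 6483   i=5: 6594   i=6: 6916   i=7: 3125
  i=8: 4631   i=9: 1585     …   i=57: 3631
  i=58: 5590
Match at i=58, j=56: n = 58·90 + 56 = 5276.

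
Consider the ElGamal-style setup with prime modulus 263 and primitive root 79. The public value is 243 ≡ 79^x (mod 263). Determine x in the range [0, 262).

236

Baby-step giant-step with m = ceil(sqrt(262)) = 17.
Baby table (79^j mod 263 for j=0..16):
  0:1  1:79  2:192  3:177  4:44  5:57  6:32  7:161
  8:95  9:141  10:93  11:246  12:235  13:155  14:147  15:41
  16:83
Giant step factor: 79^(-17) ≡ 73 (mod 263).
Scan 243·73^i mod 263 for i = 0, 1, …:
  i=0: 243   i=1: 118   i=2: 198   i=3: 252
  i=4: 249   i=5: 30   i=6: 86   i=7: 229
  i=8: 148   i=9: 21   i=10: 218   i=11: 134
  i=12: 51   i=13: 41
Match at i=13, j=15: x = 13·17 + 15 = 236.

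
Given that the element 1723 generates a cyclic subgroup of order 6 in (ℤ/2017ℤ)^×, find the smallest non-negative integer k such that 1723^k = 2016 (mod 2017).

3

Successive powers of 1723 modulo 2017:
  1723^0=1  1723^1=1723  1723^2=1722  1723^3=2016
So 1723^3 ≡ 2016 (mod 2017), giving k = 3.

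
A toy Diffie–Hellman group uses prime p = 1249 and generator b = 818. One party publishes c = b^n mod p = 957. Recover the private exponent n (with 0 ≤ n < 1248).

328

Baby-step giant-step with m = ceil(sqrt(1248)) = 36.
Baby table (818^j mod 1249 for j=0..35):
  0:1  1:818  2:909  3:407  4:692  5:259  6:781  7:619
  8:497  9:621  10:884  11:1190  12:449  13:76  14:967  15:389
  16:956  17:134  18:949  19:653  20:831  21:302  22:983  23:987
  24:512  25:401  26:780  27:1050  28:837  29:214  30:192  31:931
  32:917  33:706  34:470  35:1017
Giant step factor: 818^(-36) ≡ 399 (mod 1249).
Scan 957·399^i mod 1249 for i = 0, 1, …:
  i=0: 957   i=1: 898   i=2: 1088   i=3: 709
  i=4: 617   i=5: 130   i=6: 661   i=7: 200
  i=8: 1113   i=9: 692
Match at i=9, j=4: n = 9·36 + 4 = 328.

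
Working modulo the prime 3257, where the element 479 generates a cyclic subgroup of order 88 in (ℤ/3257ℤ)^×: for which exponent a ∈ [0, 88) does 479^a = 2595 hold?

23

Baby-step giant-step with m = ceil(sqrt(88)) = 10.
Baby table (479^j mod 3257 for j=0..9):
  0:1  1:479  2:1451  3:1288  4:1379  5:2627  6:1131  7:1087
  8:2810  9:849
Giant step factor: 479^(-10) ≡ 165 (mod 3257).
Scan 2595·165^i mod 3257 for i = 0, 1, …:
  i=0: 2595   i=1: 1508   i=2: 1288
Match at i=2, j=3: a = 2·10 + 3 = 23.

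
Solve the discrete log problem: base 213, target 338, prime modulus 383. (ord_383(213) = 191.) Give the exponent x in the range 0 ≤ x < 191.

Successive powers of 213 modulo 383:
  213^0=1  213^1=213  213^2=175  213^3=124  213^4=368  213^5=252
  213^6=56  213^7=55  213^8=225  213^9=50  213^10=309  213^11=324
  213^12=72  213^13=16  213^14=344  213^15=119  213^16=69  213^17=143
  213^18=202  213^19=130  213^20=114  213^21=153  213^22=34  213^23=348
  213^24=205  213^25=3  213^26=256  213^27=142  213^28=372  213^29=338
So 213^29 ≡ 338 (mod 383), giving x = 29.

29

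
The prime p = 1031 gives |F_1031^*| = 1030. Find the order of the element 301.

1030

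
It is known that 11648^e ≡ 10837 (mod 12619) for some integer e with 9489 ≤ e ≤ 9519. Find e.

9500

Compute 11648^9489 mod 12619 = 2201, then multiply by 11648 repeatedly:
  11648^9489=2201  11648^9490=8059  11648^9491=11110  11648^9492=1435  11648^9493=7324
  11648^9494=5512  11648^9495=10923  11648^9496=6346  11648^9497=8725  11648^9498=7993
  11648^9499=12101  11648^9500=10837
Found 10837 at exponent 9500.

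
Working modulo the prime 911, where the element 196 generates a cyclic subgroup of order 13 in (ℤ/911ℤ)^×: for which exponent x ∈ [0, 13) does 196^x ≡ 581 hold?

Successive powers of 196 modulo 911:
  196^0=1  196^1=196  196^2=154  196^3=121  196^4=30  196^5=414
  196^6=65  196^7=897  196^8=900  196^9=577  196^10=128  196^11=491
  196^12=581
So 196^12 ≡ 581 (mod 911), giving x = 12.

12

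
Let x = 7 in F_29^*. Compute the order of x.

7

The order of 7 must divide p − 1 = 28 = 2^2 · 7.
Divisors: 1, 2, 4, 7, 14, 28.
Check each in increasing order: 7^1 ≡ 7;  7^2 ≡ 20;  7^4 ≡ 23;  7^7 ≡ 1.
Smallest exponent giving 1 is 7.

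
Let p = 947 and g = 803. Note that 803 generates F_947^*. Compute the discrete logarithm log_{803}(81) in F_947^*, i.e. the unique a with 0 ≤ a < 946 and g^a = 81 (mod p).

Baby-step giant-step with m = ceil(sqrt(946)) = 31.
Baby table (803^j mod 947 for j=0..30):
  0:1  1:803  2:849  3:854  4:134  5:591  6:126  7:796
  8:910  9:593  10:785  11:600  12:724  13:861  14:73  15:852
  16:422  17:787  18:312  19:528  20:675  21:341  22:140  23:674
  24:485  25:238  26:767  27:351  28:594  29:641  30:502
Giant step factor: 803^(-31) ≡ 944 (mod 947).
Scan 81·944^i mod 947 for i = 0, 1, …:
  i=0: 81   i=1: 704   i=2: 729   i=3: 654
  i=4: 879   i=5: 204   i=6: 335   i=7: 889
  i=8: 174   i=9: 425     …   i=25: 175
  i=26: 422
Match at i=26, j=16: a = 26·31 + 16 = 822.

822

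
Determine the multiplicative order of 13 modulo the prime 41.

40

The order of 13 must divide p − 1 = 40 = 2^3 · 5.
Divisors: 1, 2, 4, 5, 8, 10, 20, 40.
Check each in increasing order: 13^1 ≡ 13;  13^2 ≡ 5;  13^4 ≡ 25;  13^5 ≡ 38;  13^8 ≡ 10;  13^10 ≡ 9;  13^20 ≡ 40;  13^40 ≡ 1.
Smallest exponent giving 1 is 40.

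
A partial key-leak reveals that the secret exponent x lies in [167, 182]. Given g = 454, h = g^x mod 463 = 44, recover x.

Compute 454^167 mod 463 = 24, then multiply by 454 repeatedly:
  454^167=24  454^168=247  454^169=92  454^170=98  454^171=44
Found 44 at exponent 171.

171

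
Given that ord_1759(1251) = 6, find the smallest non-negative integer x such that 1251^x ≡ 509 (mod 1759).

5

Successive powers of 1251 modulo 1759:
  1251^0=1  1251^1=1251  1251^2=1250  1251^3=1758  1251^4=508  1251^5=509
So 1251^5 ≡ 509 (mod 1759), giving x = 5.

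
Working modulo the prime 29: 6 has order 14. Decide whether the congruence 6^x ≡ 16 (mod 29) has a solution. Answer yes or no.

yes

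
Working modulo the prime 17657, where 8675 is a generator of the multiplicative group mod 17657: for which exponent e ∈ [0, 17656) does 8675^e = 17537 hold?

Baby-step giant-step with m = ceil(sqrt(17656)) = 133.
Baby table (8675^j mod 17657 for j=0..132):
  0:1  1:8675  2:1491  3:9501  4:15956  5:5077  6:6417  7:12611
  8:15310  9:15953  10:14366  11:1944  12:1765  13:2756  14:722  15:12772
  16:17082  17:8806  18:7868  19:10595  20:6940  21:11787  22:538  23:5702
  24:7593  25:8665  26:3026  27:12248  28:9231  29:4430  30:8618  31:1412
  32:12799  33:4109  34:13749  35:17197  36:17639  37:2763  38:8476  39:5552
  40:12961  41:14556  42:8093  43:2543  44:6932  45:13015  46:6267  47:322
  48:3544  49:3363  50:4661  51:17302  52:10350  53:405  54:17289  55:3517
  56:16336  57:17375  58:7973  59:3306  60:4582  61:2943  62:16160  63:9077
  64:10412  65:8545  66:3789  67:9898  68:16816  69:14323  70:17373  71:8280
  72:324  73:3237  74:6345  75:6006  76:13900  77:2847  78:13239  79:7197
  80:16480  81:12928  82:10793  83:11861  84:6836  85:10094  86:4387  87:6390
  88:7927  89:10367  90:6624  91:7322  92:6121  93:5076  94:15399  95:11120
  96:5809  97:17654  98:9289  99:13184  100:6811  101:5103  102:2426  103:16063
  104:15138  105:7041  106:5112  107:9873  108:11825  109:12362  110:9389  111:15491
  112:14655  113:1725  114:8896  115:11710  116:3529  117:14494  118:17610  119:16043
  120:551  121:12535  122:9319  123:8579  124:16227  125:7621  126:4367  127:9460
  128:13421  129:14574  130:5330  131:11724  132:1380
Giant step factor: 8675^(-133) ≡ 327 (mod 17657).
Scan 17537·327^i mod 17657 for i = 0, 1, …:
  i=0: 17537   i=1: 13731   i=2: 5159   i=3: 9578
  i=4: 6717   i=5: 6991   i=6: 8304   i=7: 13887
  i=8: 3200   i=9: 4637     …   i=60: 1001
  i=61: 9501
Match at i=61, j=3: e = 61·133 + 3 = 8116.

8116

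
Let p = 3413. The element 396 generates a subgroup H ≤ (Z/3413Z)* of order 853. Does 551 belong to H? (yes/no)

551 ∈ ⟨396⟩ iff 551^853 ≡ 1 (mod 3413), since |⟨396⟩| = 853.
551^853 mod 3413 = 1942.
Since 1942 ≠ 1, 551 does not lie in the subgroup.

no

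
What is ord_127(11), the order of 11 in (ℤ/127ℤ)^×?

The order of 11 must divide p − 1 = 126 = 2 · 3^2 · 7.
Divisors: 1, 2, 3, 6, 7, 9, 14, 18, 21, 42, 63, 126.
Check each in increasing order: 11^1 ≡ 11;  11^2 ≡ 121;  11^3 ≡ 61;  11^6 ≡ 38;  11^7 ≡ 37;  11^9 ≡ 32;  11^14 ≡ 99;  11^18 ≡ 8;  11^21 ≡ 107;  11^42 ≡ 19;  11^63 ≡ 1.
Smallest exponent giving 1 is 63.

63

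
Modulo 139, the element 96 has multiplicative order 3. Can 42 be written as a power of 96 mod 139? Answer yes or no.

⟨96⟩ has order 3; its elements mod 139 are {1, 42, 96}.
42 is in this set.

yes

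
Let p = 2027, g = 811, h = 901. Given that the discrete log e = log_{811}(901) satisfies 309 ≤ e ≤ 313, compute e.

310

Compute 811^309 mod 2027 = 451, then multiply by 811 repeatedly:
  811^309=451  811^310=901
Found 901 at exponent 310.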